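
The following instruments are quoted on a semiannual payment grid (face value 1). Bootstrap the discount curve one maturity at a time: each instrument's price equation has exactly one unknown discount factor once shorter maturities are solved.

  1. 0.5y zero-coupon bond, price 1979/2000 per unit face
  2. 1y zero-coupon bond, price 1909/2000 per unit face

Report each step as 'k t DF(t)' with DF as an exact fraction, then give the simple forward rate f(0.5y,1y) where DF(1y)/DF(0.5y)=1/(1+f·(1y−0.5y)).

1 1/2 1979/2000
2 1 1909/2000
f(0.5y,1y) = ((1979/2000)/(1909/2000) − 1)/(1/2) = 140/1909 ≈ 7.3337%

step 1 [0.5y] zero: DF = P = 1979/2000 ≈ 0.989500
step 2 [1y] zero: DF = P = 1909/2000 ≈ 0.954500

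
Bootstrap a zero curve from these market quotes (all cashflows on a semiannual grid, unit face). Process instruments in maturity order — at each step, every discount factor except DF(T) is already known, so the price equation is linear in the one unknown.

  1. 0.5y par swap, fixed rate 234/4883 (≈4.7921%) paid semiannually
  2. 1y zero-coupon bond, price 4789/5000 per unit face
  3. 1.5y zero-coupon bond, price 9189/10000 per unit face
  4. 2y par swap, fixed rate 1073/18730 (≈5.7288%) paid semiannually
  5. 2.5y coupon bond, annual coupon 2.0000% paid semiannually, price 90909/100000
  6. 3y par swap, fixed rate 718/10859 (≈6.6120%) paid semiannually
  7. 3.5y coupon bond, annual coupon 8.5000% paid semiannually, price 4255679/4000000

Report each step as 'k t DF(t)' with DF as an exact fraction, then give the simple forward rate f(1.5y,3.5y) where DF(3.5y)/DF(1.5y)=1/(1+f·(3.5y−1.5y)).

step 1 [0.5y] swap r/2=117/4883: DF=(1 − 117/4883·(0))/(1+117/4883) = 4883/5000 ≈ 0.976600
step 2 [1y] zero: DF = P = 4789/5000 ≈ 0.957800
step 3 [1.5y] zero: DF = P = 9189/10000 ≈ 0.918900
step 4 [2y] swap r/2=1073/37460: DF=(1 − 1073/37460·(0.976600+0.957800+0.918900))/(1+1073/37460) = 8927/10000 ≈ 0.892700
step 5 [2.5y] bond c/2=1/100: DF=(90909/100000 − 1/100·(0.976600+0.957800+0.918900+0.892700))/(1+1/100) = 863/1000 ≈ 0.863000
step 6 [3y] swap r/2=359/10859: DF=(1 − 359/10859·(0.976600+0.957800+0.918900+0.892700+0.863000))/(1+359/10859) = 1641/2000 ≈ 0.820500
step 7 [3.5y] bond c/2=17/400: DF=(4255679/4000000 − 17/400·(0.976600+0.957800+0.918900+0.892700+0.863000+0.820500))/(1+17/400) = 999/1250 ≈ 0.799200

1 1/2 4883/5000
2 1 4789/5000
3 3/2 9189/10000
4 2 8927/10000
5 5/2 863/1000
6 3 1641/2000
7 7/2 999/1250
f(1.5y,3.5y) = ((9189/10000)/(999/1250) − 1)/(2) = 133/1776 ≈ 7.4887%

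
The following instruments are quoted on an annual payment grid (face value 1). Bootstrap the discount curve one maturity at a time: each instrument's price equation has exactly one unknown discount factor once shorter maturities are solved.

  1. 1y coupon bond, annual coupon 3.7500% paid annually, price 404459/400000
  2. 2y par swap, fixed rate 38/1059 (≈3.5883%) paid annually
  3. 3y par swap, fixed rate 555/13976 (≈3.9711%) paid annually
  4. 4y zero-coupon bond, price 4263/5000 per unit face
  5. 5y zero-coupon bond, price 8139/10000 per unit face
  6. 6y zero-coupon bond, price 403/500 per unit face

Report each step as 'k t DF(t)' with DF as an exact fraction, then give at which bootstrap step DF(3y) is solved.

step 1 [1y] bond c/1=3/80: DF=(404459/400000 − 3/80·(0))/(1+3/80) = 4873/5000 ≈ 0.974600
step 2 [2y] swap r/1=38/1059: DF=(1 − 38/1059·(0.974600))/(1+38/1059) = 2329/2500 ≈ 0.931600
step 3 [3y] swap r/1=555/13976: DF=(1 − 555/13976·(0.974600+0.931600))/(1+555/13976) = 889/1000 ≈ 0.889000
step 4 [4y] zero: DF = P = 4263/5000 ≈ 0.852600
step 5 [5y] zero: DF = P = 8139/10000 ≈ 0.813900
step 6 [6y] zero: DF = P = 403/500 ≈ 0.806000

1 1 4873/5000
2 2 2329/2500
3 3 889/1000
4 4 4263/5000
5 5 8139/10000
6 6 403/500
DF(3y) is solved at step 3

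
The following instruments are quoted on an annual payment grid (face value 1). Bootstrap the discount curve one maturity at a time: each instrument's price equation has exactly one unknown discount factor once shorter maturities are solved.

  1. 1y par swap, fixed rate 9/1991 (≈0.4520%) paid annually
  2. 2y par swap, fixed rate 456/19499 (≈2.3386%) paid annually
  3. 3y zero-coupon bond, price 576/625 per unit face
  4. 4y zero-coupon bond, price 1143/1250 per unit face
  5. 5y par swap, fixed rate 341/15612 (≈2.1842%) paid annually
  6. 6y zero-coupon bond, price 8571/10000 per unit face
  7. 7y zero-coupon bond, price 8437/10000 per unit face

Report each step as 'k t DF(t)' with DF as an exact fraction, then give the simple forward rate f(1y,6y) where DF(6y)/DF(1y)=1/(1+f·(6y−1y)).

step 1 [1y] swap r/1=9/1991: DF=(1 − 9/1991·(0))/(1+9/1991) = 1991/2000 ≈ 0.995500
step 2 [2y] swap r/1=456/19499: DF=(1 − 456/19499·(0.995500))/(1+456/19499) = 1193/1250 ≈ 0.954400
step 3 [3y] zero: DF = P = 576/625 ≈ 0.921600
step 4 [4y] zero: DF = P = 1143/1250 ≈ 0.914400
step 5 [5y] swap r/1=341/15612: DF=(1 − 341/15612·(0.995500+0.954400+0.921600+0.914400))/(1+341/15612) = 8977/10000 ≈ 0.897700
step 6 [6y] zero: DF = P = 8571/10000 ≈ 0.857100
step 7 [7y] zero: DF = P = 8437/10000 ≈ 0.843700

1 1 1991/2000
2 2 1193/1250
3 3 576/625
4 4 1143/1250
5 5 8977/10000
6 6 8571/10000
7 7 8437/10000
f(1y,6y) = ((1991/2000)/(8571/10000) − 1)/(5) = 1384/42855 ≈ 3.2295%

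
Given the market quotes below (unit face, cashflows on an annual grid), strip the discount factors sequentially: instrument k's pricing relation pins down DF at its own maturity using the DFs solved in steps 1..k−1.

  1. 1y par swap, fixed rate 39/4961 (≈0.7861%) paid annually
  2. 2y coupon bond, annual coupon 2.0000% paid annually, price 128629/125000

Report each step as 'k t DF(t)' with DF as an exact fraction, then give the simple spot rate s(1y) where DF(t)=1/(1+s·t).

1 1 4961/5000
2 2 4947/5000
s(1y) = (1/(4961/5000) − 1)/(1) = 39/4961 ≈ 0.7861%

step 1 [1y] swap r/1=39/4961: DF=(1 − 39/4961·(0))/(1+39/4961) = 4961/5000 ≈ 0.992200
step 2 [2y] bond c/1=1/50: DF=(128629/125000 − 1/50·(0.992200))/(1+1/50) = 4947/5000 ≈ 0.989400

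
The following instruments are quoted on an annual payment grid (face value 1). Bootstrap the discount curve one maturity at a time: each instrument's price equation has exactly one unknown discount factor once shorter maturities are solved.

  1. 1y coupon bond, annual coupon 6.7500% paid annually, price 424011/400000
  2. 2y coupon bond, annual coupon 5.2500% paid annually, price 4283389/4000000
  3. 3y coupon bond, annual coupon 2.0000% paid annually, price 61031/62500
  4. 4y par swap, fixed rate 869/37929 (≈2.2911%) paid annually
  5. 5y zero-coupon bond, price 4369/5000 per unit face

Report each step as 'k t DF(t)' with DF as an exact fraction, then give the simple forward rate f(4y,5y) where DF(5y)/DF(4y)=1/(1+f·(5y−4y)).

1 1 993/1000
2 2 9679/10000
3 3 9189/10000
4 4 9131/10000
5 5 4369/5000
f(4y,5y) = ((9131/10000)/(4369/5000) − 1)/(1) = 393/8738 ≈ 4.4976%

step 1 [1y] bond c/1=27/400: DF=(424011/400000 − 27/400·(0))/(1+27/400) = 993/1000 ≈ 0.993000
step 2 [2y] bond c/1=21/400: DF=(4283389/4000000 − 21/400·(0.993000))/(1+21/400) = 9679/10000 ≈ 0.967900
step 3 [3y] bond c/1=1/50: DF=(61031/62500 − 1/50·(0.993000+0.967900))/(1+1/50) = 9189/10000 ≈ 0.918900
step 4 [4y] swap r/1=869/37929: DF=(1 − 869/37929·(0.993000+0.967900+0.918900))/(1+869/37929) = 9131/10000 ≈ 0.913100
step 5 [5y] zero: DF = P = 4369/5000 ≈ 0.873800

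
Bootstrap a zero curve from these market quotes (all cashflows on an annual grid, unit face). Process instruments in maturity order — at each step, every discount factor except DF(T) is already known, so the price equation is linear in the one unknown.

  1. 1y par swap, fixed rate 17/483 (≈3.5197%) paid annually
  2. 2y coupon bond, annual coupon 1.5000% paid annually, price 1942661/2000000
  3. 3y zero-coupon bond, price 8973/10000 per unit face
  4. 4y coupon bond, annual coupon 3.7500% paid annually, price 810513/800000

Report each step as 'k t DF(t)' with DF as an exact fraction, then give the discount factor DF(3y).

1 1 483/500
2 2 9427/10000
3 3 8973/10000
4 4 8751/10000
DF(3y) = 8973/10000 ≈ 0.897300

step 1 [1y] swap r/1=17/483: DF=(1 − 17/483·(0))/(1+17/483) = 483/500 ≈ 0.966000
step 2 [2y] bond c/1=3/200: DF=(1942661/2000000 − 3/200·(0.966000))/(1+3/200) = 9427/10000 ≈ 0.942700
step 3 [3y] zero: DF = P = 8973/10000 ≈ 0.897300
step 4 [4y] bond c/1=3/80: DF=(810513/800000 − 3/80·(0.966000+0.942700+0.897300))/(1+3/80) = 8751/10000 ≈ 0.875100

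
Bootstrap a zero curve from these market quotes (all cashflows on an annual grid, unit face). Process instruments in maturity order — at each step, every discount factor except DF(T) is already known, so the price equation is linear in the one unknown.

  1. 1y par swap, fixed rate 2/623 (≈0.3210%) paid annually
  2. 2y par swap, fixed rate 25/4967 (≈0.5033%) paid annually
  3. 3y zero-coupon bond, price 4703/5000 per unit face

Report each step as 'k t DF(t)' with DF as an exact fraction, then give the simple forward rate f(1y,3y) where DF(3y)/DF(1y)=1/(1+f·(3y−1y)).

step 1 [1y] swap r/1=2/623: DF=(1 − 2/623·(0))/(1+2/623) = 623/625 ≈ 0.996800
step 2 [2y] swap r/1=25/4967: DF=(1 − 25/4967·(0.996800))/(1+25/4967) = 99/100 ≈ 0.990000
step 3 [3y] zero: DF = P = 4703/5000 ≈ 0.940600

1 1 623/625
2 2 99/100
3 3 4703/5000
f(1y,3y) = ((623/625)/(4703/5000) − 1)/(2) = 281/9406 ≈ 2.9875%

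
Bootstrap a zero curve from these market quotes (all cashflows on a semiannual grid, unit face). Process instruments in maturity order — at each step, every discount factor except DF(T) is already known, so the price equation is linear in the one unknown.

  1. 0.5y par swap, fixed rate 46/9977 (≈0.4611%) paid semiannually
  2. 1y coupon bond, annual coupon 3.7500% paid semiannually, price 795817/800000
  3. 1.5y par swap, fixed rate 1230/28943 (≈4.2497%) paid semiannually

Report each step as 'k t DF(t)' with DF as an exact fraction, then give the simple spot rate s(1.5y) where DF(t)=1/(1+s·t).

1 1/2 9977/10000
2 1 9581/10000
3 3/2 1877/2000
s(1.5y) = (1/(1877/2000) − 1)/(3/2) = 82/1877 ≈ 4.3687%

step 1 [0.5y] swap r/2=23/9977: DF=(1 − 23/9977·(0))/(1+23/9977) = 9977/10000 ≈ 0.997700
step 2 [1y] bond c/2=3/160: DF=(795817/800000 − 3/160·(0.997700))/(1+3/160) = 9581/10000 ≈ 0.958100
step 3 [1.5y] swap r/2=615/28943: DF=(1 − 615/28943·(0.997700+0.958100))/(1+615/28943) = 1877/2000 ≈ 0.938500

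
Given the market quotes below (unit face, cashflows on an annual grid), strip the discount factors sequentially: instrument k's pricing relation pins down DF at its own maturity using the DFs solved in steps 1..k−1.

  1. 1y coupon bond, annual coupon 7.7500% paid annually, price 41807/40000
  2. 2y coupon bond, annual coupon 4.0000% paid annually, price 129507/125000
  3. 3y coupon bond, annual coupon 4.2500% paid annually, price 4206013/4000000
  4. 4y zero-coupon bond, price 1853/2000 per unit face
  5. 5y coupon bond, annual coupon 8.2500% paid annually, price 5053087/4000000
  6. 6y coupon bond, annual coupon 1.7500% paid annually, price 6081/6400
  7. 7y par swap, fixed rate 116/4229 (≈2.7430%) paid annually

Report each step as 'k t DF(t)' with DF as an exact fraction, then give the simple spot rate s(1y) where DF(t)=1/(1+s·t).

step 1 [1y] bond c/1=31/400: DF=(41807/40000 − 31/400·(0))/(1+31/400) = 97/100 ≈ 0.970000
step 2 [2y] bond c/1=1/25: DF=(129507/125000 − 1/25·(0.970000))/(1+1/25) = 9589/10000 ≈ 0.958900
step 3 [3y] bond c/1=17/400: DF=(4206013/4000000 − 17/400·(0.970000+0.958900))/(1+17/400) = 93/100 ≈ 0.930000
step 4 [4y] zero: DF = P = 1853/2000 ≈ 0.926500
step 5 [5y] bond c/1=33/400: DF=(5053087/4000000 − 33/400·(0.970000+0.958900+0.930000+0.926500))/(1+33/400) = 1757/2000 ≈ 0.878500
step 6 [6y] bond c/1=7/400: DF=(6081/6400 − 7/400·(0.970000+0.958900+0.930000+0.926500+0.878500))/(1+7/400) = 1067/1250 ≈ 0.853600
step 7 [7y] swap r/1=116/4229: DF=(1 − 116/4229·(0.970000+0.958900+0.930000+0.926500+0.878500+0.853600))/(1+116/4229) = 413/500 ≈ 0.826000

1 1 97/100
2 2 9589/10000
3 3 93/100
4 4 1853/2000
5 5 1757/2000
6 6 1067/1250
7 7 413/500
s(1y) = (1/(97/100) − 1)/(1) = 3/97 ≈ 3.0928%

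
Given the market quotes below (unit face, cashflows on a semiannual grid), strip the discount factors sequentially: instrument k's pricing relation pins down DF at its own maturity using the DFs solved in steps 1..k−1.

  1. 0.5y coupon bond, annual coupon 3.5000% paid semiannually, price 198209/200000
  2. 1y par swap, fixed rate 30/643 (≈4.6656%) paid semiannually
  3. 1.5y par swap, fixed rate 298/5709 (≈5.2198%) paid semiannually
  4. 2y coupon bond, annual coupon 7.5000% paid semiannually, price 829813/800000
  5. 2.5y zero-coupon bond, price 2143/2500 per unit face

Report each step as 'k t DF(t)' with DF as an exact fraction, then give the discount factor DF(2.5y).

1 1/2 487/500
2 1 191/200
3 3/2 1851/2000
4 2 4483/5000
5 5/2 2143/2500
DF(2.5y) = 2143/2500 ≈ 0.857200

step 1 [0.5y] bond c/2=7/400: DF=(198209/200000 − 7/400·(0))/(1+7/400) = 487/500 ≈ 0.974000
step 2 [1y] swap r/2=15/643: DF=(1 − 15/643·(0.974000))/(1+15/643) = 191/200 ≈ 0.955000
step 3 [1.5y] swap r/2=149/5709: DF=(1 − 149/5709·(0.974000+0.955000))/(1+149/5709) = 1851/2000 ≈ 0.925500
step 4 [2y] bond c/2=3/80: DF=(829813/800000 − 3/80·(0.974000+0.955000+0.925500))/(1+3/80) = 4483/5000 ≈ 0.896600
step 5 [2.5y] zero: DF = P = 2143/2500 ≈ 0.857200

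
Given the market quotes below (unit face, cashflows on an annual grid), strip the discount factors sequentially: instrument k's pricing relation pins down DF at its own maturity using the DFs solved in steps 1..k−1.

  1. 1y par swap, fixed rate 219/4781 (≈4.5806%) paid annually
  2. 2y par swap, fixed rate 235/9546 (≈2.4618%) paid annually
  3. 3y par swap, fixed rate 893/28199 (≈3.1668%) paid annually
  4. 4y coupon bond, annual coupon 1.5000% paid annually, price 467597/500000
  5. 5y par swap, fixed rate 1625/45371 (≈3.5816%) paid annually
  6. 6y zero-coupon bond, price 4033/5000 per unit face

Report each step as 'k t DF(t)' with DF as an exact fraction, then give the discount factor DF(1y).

1 1 4781/5000
2 2 953/1000
3 3 9107/10000
4 4 8797/10000
5 5 67/80
6 6 4033/5000
DF(1y) = 4781/5000 ≈ 0.956200

step 1 [1y] swap r/1=219/4781: DF=(1 − 219/4781·(0))/(1+219/4781) = 4781/5000 ≈ 0.956200
step 2 [2y] swap r/1=235/9546: DF=(1 − 235/9546·(0.956200))/(1+235/9546) = 953/1000 ≈ 0.953000
step 3 [3y] swap r/1=893/28199: DF=(1 − 893/28199·(0.956200+0.953000))/(1+893/28199) = 9107/10000 ≈ 0.910700
step 4 [4y] bond c/1=3/200: DF=(467597/500000 − 3/200·(0.956200+0.953000+0.910700))/(1+3/200) = 8797/10000 ≈ 0.879700
step 5 [5y] swap r/1=1625/45371: DF=(1 − 1625/45371·(0.956200+0.953000+0.910700+0.879700))/(1+1625/45371) = 67/80 ≈ 0.837500
step 6 [6y] zero: DF = P = 4033/5000 ≈ 0.806600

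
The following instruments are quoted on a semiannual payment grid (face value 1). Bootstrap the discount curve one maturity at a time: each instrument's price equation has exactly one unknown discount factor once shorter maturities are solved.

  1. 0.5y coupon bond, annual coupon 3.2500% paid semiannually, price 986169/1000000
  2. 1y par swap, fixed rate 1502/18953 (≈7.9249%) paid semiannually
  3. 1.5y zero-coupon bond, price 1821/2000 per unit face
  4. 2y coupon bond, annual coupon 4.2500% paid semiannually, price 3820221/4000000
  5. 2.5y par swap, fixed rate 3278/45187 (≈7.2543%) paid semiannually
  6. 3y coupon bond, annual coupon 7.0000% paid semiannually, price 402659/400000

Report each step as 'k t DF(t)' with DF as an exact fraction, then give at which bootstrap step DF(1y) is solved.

step 1 [0.5y] bond c/2=13/800: DF=(986169/1000000 − 13/800·(0))/(1+13/800) = 1213/1250 ≈ 0.970400
step 2 [1y] swap r/2=751/18953: DF=(1 − 751/18953·(0.970400))/(1+751/18953) = 9249/10000 ≈ 0.924900
step 3 [1.5y] zero: DF = P = 1821/2000 ≈ 0.910500
step 4 [2y] bond c/2=17/800: DF=(3820221/4000000 − 17/800·(0.970400+0.924900+0.910500))/(1+17/800) = 548/625 ≈ 0.876800
step 5 [2.5y] swap r/2=1639/45187: DF=(1 − 1639/45187·(0.970400+0.924900+0.910500+0.876800))/(1+1639/45187) = 8361/10000 ≈ 0.836100
step 6 [3y] bond c/2=7/200: DF=(402659/400000 − 7/200·(0.970400+0.924900+0.910500+0.876800+0.836100))/(1+7/200) = 4099/5000 ≈ 0.819800

1 1/2 1213/1250
2 1 9249/10000
3 3/2 1821/2000
4 2 548/625
5 5/2 8361/10000
6 3 4099/5000
DF(1y) is solved at step 2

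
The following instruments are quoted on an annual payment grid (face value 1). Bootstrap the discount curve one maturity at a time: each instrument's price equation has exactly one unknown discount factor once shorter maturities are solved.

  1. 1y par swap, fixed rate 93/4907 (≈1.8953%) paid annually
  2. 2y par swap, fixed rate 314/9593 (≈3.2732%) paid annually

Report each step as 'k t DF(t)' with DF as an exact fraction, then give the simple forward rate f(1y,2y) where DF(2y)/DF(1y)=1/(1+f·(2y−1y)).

1 1 4907/5000
2 2 2343/2500
f(1y,2y) = ((4907/5000)/(2343/2500) − 1)/(1) = 221/4686 ≈ 4.7162%

step 1 [1y] swap r/1=93/4907: DF=(1 − 93/4907·(0))/(1+93/4907) = 4907/5000 ≈ 0.981400
step 2 [2y] swap r/1=314/9593: DF=(1 − 314/9593·(0.981400))/(1+314/9593) = 2343/2500 ≈ 0.937200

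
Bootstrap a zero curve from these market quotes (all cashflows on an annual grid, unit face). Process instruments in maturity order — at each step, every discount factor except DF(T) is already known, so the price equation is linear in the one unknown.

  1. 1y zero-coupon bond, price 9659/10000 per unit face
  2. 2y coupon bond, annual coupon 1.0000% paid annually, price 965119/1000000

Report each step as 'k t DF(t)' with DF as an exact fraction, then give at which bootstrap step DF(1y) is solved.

1 1 9659/10000
2 2 473/500
DF(1y) is solved at step 1

step 1 [1y] zero: DF = P = 9659/10000 ≈ 0.965900
step 2 [2y] bond c/1=1/100: DF=(965119/1000000 − 1/100·(0.965900))/(1+1/100) = 473/500 ≈ 0.946000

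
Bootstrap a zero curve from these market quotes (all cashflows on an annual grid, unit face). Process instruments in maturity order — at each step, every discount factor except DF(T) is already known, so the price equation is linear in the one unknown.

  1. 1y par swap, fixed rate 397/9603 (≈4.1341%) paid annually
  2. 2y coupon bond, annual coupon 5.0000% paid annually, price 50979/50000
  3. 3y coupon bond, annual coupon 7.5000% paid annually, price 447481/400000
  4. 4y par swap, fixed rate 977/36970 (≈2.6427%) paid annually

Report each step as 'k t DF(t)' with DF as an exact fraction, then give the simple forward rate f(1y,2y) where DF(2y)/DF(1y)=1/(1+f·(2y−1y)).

1 1 9603/10000
2 2 9253/10000
3 3 9091/10000
4 4 9023/10000
f(1y,2y) = ((9603/10000)/(9253/10000) − 1)/(1) = 350/9253 ≈ 3.7826%

step 1 [1y] swap r/1=397/9603: DF=(1 − 397/9603·(0))/(1+397/9603) = 9603/10000 ≈ 0.960300
step 2 [2y] bond c/1=1/20: DF=(50979/50000 − 1/20·(0.960300))/(1+1/20) = 9253/10000 ≈ 0.925300
step 3 [3y] bond c/1=3/40: DF=(447481/400000 − 3/40·(0.960300+0.925300))/(1+3/40) = 9091/10000 ≈ 0.909100
step 4 [4y] swap r/1=977/36970: DF=(1 − 977/36970·(0.960300+0.925300+0.909100))/(1+977/36970) = 9023/10000 ≈ 0.902300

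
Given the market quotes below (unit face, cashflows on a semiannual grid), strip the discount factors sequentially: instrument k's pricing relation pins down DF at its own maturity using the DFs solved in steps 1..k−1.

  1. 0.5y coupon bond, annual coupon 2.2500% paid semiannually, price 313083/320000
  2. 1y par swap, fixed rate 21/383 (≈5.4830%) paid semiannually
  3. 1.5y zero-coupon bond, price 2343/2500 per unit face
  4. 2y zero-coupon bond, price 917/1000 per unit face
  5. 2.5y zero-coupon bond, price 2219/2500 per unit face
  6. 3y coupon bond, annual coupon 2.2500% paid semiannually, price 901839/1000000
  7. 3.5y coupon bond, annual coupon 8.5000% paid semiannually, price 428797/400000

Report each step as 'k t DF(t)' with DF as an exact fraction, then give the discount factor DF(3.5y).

step 1 [0.5y] bond c/2=9/800: DF=(313083/320000 − 9/800·(0))/(1+9/800) = 387/400 ≈ 0.967500
step 2 [1y] swap r/2=21/766: DF=(1 − 21/766·(0.967500))/(1+21/766) = 379/400 ≈ 0.947500
step 3 [1.5y] zero: DF = P = 2343/2500 ≈ 0.937200
step 4 [2y] zero: DF = P = 917/1000 ≈ 0.917000
step 5 [2.5y] zero: DF = P = 2219/2500 ≈ 0.887600
step 6 [3y] bond c/2=9/800: DF=(901839/1000000 − 9/800·(0.967500+0.947500+0.937200+0.917000+0.887600))/(1+9/800) = 21/25 ≈ 0.840000
step 7 [3.5y] bond c/2=17/400: DF=(428797/400000 − 17/400·(0.967500+0.947500+0.937200+0.917000+0.887600+0.840000))/(1+17/400) = 4021/5000 ≈ 0.804200

1 1/2 387/400
2 1 379/400
3 3/2 2343/2500
4 2 917/1000
5 5/2 2219/2500
6 3 21/25
7 7/2 4021/5000
DF(3.5y) = 4021/5000 ≈ 0.804200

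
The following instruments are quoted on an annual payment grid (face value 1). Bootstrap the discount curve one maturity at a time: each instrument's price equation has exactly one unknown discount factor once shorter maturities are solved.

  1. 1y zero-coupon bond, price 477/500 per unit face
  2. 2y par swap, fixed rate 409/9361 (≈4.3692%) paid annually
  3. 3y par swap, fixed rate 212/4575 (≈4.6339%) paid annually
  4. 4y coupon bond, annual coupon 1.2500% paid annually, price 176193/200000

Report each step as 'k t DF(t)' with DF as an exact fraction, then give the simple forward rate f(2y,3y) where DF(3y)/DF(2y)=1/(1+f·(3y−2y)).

1 1 477/500
2 2 4591/5000
3 3 1091/1250
4 4 4181/5000
f(2y,3y) = ((4591/5000)/(1091/1250) − 1)/(1) = 227/4364 ≈ 5.2016%

step 1 [1y] zero: DF = P = 477/500 ≈ 0.954000
step 2 [2y] swap r/1=409/9361: DF=(1 − 409/9361·(0.954000))/(1+409/9361) = 4591/5000 ≈ 0.918200
step 3 [3y] swap r/1=212/4575: DF=(1 − 212/4575·(0.954000+0.918200))/(1+212/4575) = 1091/1250 ≈ 0.872800
step 4 [4y] bond c/1=1/80: DF=(176193/200000 − 1/80·(0.954000+0.918200+0.872800))/(1+1/80) = 4181/5000 ≈ 0.836200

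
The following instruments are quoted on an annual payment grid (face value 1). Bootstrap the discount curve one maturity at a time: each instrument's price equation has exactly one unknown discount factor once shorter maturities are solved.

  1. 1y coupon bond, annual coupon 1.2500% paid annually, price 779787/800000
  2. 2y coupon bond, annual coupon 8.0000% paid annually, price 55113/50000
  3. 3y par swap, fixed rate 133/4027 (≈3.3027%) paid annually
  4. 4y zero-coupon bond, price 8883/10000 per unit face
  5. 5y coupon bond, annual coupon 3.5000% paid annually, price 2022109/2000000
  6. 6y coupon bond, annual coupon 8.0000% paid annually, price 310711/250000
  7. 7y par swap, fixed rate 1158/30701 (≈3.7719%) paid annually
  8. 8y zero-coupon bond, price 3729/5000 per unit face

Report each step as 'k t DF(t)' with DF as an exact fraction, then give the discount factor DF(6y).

step 1 [1y] bond c/1=1/80: DF=(779787/800000 − 1/80·(0))/(1+1/80) = 9627/10000 ≈ 0.962700
step 2 [2y] bond c/1=2/25: DF=(55113/50000 − 2/25·(0.962700))/(1+2/25) = 9493/10000 ≈ 0.949300
step 3 [3y] swap r/1=133/4027: DF=(1 − 133/4027·(0.962700+0.949300))/(1+133/4027) = 9069/10000 ≈ 0.906900
step 4 [4y] zero: DF = P = 8883/10000 ≈ 0.888300
step 5 [5y] bond c/1=7/200: DF=(2022109/2000000 − 7/200·(0.962700+0.949300+0.906900+0.888300))/(1+7/200) = 1703/2000 ≈ 0.851500
step 6 [6y] bond c/1=2/25: DF=(310711/250000 − 2/25·(0.962700+0.949300+0.906900+0.888300+0.851500))/(1+2/25) = 8131/10000 ≈ 0.813100
step 7 [7y] swap r/1=1158/30701: DF=(1 − 1158/30701·(0.962700+0.949300+0.906900+0.888300+0.851500+0.813100))/(1+1158/30701) = 1921/2500 ≈ 0.768400
step 8 [8y] zero: DF = P = 3729/5000 ≈ 0.745800

1 1 9627/10000
2 2 9493/10000
3 3 9069/10000
4 4 8883/10000
5 5 1703/2000
6 6 8131/10000
7 7 1921/2500
8 8 3729/5000
DF(6y) = 8131/10000 ≈ 0.813100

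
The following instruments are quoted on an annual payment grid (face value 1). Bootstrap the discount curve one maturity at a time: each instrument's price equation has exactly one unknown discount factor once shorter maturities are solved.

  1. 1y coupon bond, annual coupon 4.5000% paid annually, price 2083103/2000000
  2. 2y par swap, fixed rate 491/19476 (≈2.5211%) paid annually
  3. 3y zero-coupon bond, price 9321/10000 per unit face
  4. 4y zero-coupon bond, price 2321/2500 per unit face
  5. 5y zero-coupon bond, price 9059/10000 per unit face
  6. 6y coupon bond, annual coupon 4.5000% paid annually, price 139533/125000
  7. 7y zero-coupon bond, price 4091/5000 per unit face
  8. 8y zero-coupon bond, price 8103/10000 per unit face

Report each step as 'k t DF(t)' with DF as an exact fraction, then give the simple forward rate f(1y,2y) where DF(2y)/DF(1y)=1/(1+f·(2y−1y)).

1 1 9967/10000
2 2 9509/10000
3 3 9321/10000
4 4 2321/2500
5 5 9059/10000
6 6 2163/2500
7 7 4091/5000
8 8 8103/10000
f(1y,2y) = ((9967/10000)/(9509/10000) − 1)/(1) = 458/9509 ≈ 4.8165%

step 1 [1y] bond c/1=9/200: DF=(2083103/2000000 − 9/200·(0))/(1+9/200) = 9967/10000 ≈ 0.996700
step 2 [2y] swap r/1=491/19476: DF=(1 − 491/19476·(0.996700))/(1+491/19476) = 9509/10000 ≈ 0.950900
step 3 [3y] zero: DF = P = 9321/10000 ≈ 0.932100
step 4 [4y] zero: DF = P = 2321/2500 ≈ 0.928400
step 5 [5y] zero: DF = P = 9059/10000 ≈ 0.905900
step 6 [6y] bond c/1=9/200: DF=(139533/125000 − 9/200·(0.996700+0.950900+0.932100+0.928400+0.905900))/(1+9/200) = 2163/2500 ≈ 0.865200
step 7 [7y] zero: DF = P = 4091/5000 ≈ 0.818200
step 8 [8y] zero: DF = P = 8103/10000 ≈ 0.810300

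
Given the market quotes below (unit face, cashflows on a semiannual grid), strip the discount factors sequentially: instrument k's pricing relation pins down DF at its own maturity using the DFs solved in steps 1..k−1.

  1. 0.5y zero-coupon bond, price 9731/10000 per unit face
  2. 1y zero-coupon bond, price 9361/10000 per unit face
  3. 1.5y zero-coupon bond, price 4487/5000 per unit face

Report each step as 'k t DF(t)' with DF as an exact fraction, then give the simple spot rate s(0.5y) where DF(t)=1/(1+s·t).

step 1 [0.5y] zero: DF = P = 9731/10000 ≈ 0.973100
step 2 [1y] zero: DF = P = 9361/10000 ≈ 0.936100
step 3 [1.5y] zero: DF = P = 4487/5000 ≈ 0.897400

1 1/2 9731/10000
2 1 9361/10000
3 3/2 4487/5000
s(0.5y) = (1/(9731/10000) − 1)/(1/2) = 538/9731 ≈ 5.5287%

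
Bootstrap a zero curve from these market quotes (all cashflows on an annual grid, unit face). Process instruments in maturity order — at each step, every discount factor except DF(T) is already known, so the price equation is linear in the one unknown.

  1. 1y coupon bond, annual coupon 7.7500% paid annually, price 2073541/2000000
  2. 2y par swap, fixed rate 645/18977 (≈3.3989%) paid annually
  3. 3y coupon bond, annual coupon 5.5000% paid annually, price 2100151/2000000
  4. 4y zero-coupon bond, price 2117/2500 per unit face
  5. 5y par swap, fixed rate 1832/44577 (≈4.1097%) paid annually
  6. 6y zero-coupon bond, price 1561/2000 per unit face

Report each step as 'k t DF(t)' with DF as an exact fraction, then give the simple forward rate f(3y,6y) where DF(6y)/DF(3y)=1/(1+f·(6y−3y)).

step 1 [1y] bond c/1=31/400: DF=(2073541/2000000 − 31/400·(0))/(1+31/400) = 4811/5000 ≈ 0.962200
step 2 [2y] swap r/1=645/18977: DF=(1 − 645/18977·(0.962200))/(1+645/18977) = 1871/2000 ≈ 0.935500
step 3 [3y] bond c/1=11/200: DF=(2100151/2000000 − 11/200·(0.962200+0.935500))/(1+11/200) = 2241/2500 ≈ 0.896400
step 4 [4y] zero: DF = P = 2117/2500 ≈ 0.846800
step 5 [5y] swap r/1=1832/44577: DF=(1 − 1832/44577·(0.962200+0.935500+0.896400+0.846800))/(1+1832/44577) = 1021/1250 ≈ 0.816800
step 6 [6y] zero: DF = P = 1561/2000 ≈ 0.780500

1 1 4811/5000
2 2 1871/2000
3 3 2241/2500
4 4 2117/2500
5 5 1021/1250
6 6 1561/2000
f(3y,6y) = ((2241/2500)/(1561/2000) − 1)/(3) = 1159/23415 ≈ 4.9498%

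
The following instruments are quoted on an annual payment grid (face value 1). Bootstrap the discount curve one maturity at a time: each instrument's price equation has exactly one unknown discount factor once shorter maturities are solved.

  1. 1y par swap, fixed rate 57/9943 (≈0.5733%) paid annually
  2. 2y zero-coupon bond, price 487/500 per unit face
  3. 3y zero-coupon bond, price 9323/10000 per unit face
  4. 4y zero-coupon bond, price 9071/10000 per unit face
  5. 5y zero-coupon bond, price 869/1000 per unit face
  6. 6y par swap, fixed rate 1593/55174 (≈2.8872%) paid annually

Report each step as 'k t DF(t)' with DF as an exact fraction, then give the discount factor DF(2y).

step 1 [1y] swap r/1=57/9943: DF=(1 − 57/9943·(0))/(1+57/9943) = 9943/10000 ≈ 0.994300
step 2 [2y] zero: DF = P = 487/500 ≈ 0.974000
step 3 [3y] zero: DF = P = 9323/10000 ≈ 0.932300
step 4 [4y] zero: DF = P = 9071/10000 ≈ 0.907100
step 5 [5y] zero: DF = P = 869/1000 ≈ 0.869000
step 6 [6y] swap r/1=1593/55174: DF=(1 − 1593/55174·(0.994300+0.974000+0.932300+0.907100+0.869000))/(1+1593/55174) = 8407/10000 ≈ 0.840700

1 1 9943/10000
2 2 487/500
3 3 9323/10000
4 4 9071/10000
5 5 869/1000
6 6 8407/10000
DF(2y) = 487/500 ≈ 0.974000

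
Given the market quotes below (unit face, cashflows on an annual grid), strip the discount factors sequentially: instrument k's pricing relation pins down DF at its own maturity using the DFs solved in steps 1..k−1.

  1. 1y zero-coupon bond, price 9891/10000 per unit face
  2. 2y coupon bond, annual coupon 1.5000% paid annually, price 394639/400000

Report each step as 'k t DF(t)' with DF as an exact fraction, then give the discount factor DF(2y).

1 1 9891/10000
2 2 4787/5000
DF(2y) = 4787/5000 ≈ 0.957400

step 1 [1y] zero: DF = P = 9891/10000 ≈ 0.989100
step 2 [2y] bond c/1=3/200: DF=(394639/400000 − 3/200·(0.989100))/(1+3/200) = 4787/5000 ≈ 0.957400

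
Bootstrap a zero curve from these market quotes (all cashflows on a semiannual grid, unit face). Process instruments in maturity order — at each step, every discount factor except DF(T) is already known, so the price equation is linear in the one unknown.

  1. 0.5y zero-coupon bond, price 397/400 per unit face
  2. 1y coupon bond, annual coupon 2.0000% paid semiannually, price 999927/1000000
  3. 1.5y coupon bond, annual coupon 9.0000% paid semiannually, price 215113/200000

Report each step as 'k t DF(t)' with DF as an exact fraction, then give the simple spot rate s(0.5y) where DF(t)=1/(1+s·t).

step 1 [0.5y] zero: DF = P = 397/400 ≈ 0.992500
step 2 [1y] bond c/2=1/100: DF=(999927/1000000 − 1/100·(0.992500))/(1+1/100) = 4901/5000 ≈ 0.980200
step 3 [1.5y] bond c/2=9/200: DF=(215113/200000 − 9/200·(0.992500+0.980200))/(1+9/200) = 9443/10000 ≈ 0.944300

1 1/2 397/400
2 1 4901/5000
3 3/2 9443/10000
s(0.5y) = (1/(397/400) − 1)/(1/2) = 6/397 ≈ 1.5113%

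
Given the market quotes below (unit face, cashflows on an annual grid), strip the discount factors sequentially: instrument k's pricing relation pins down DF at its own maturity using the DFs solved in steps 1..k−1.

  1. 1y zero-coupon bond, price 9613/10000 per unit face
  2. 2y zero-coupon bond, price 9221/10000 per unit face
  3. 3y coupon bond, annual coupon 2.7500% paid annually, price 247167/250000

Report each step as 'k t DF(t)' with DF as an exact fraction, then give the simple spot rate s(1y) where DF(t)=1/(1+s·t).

1 1 9613/10000
2 2 9221/10000
3 3 4559/5000
s(1y) = (1/(9613/10000) − 1)/(1) = 387/9613 ≈ 4.0258%

step 1 [1y] zero: DF = P = 9613/10000 ≈ 0.961300
step 2 [2y] zero: DF = P = 9221/10000 ≈ 0.922100
step 3 [3y] bond c/1=11/400: DF=(247167/250000 − 11/400·(0.961300+0.922100))/(1+11/400) = 4559/5000 ≈ 0.911800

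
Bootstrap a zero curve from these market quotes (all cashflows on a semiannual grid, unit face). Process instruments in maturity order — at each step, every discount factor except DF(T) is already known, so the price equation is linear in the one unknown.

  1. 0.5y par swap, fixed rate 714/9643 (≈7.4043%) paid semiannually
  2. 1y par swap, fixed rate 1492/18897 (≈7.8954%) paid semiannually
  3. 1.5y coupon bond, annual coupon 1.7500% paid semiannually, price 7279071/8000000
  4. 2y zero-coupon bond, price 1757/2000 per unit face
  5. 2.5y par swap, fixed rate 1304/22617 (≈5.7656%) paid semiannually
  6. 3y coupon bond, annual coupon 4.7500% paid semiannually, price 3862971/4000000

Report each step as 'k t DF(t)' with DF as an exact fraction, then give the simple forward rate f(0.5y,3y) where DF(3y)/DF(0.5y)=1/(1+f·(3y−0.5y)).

1 1/2 9643/10000
2 1 4627/5000
3 3/2 1107/1250
4 2 1757/2000
5 5/2 1087/1250
6 3 524/625
f(0.5y,3y) = ((9643/10000)/(524/625) − 1)/(5/2) = 1259/20960 ≈ 6.0067%

step 1 [0.5y] swap r/2=357/9643: DF=(1 − 357/9643·(0))/(1+357/9643) = 9643/10000 ≈ 0.964300
step 2 [1y] swap r/2=746/18897: DF=(1 − 746/18897·(0.964300))/(1+746/18897) = 4627/5000 ≈ 0.925400
step 3 [1.5y] bond c/2=7/800: DF=(7279071/8000000 − 7/800·(0.964300+0.925400))/(1+7/800) = 1107/1250 ≈ 0.885600
step 4 [2y] zero: DF = P = 1757/2000 ≈ 0.878500
step 5 [2.5y] swap r/2=652/22617: DF=(1 − 652/22617·(0.964300+0.925400+0.885600+0.878500))/(1+652/22617) = 1087/1250 ≈ 0.869600
step 6 [3y] bond c/2=19/800: DF=(3862971/4000000 − 19/800·(0.964300+0.925400+0.885600+0.878500+0.869600))/(1+19/800) = 524/625 ≈ 0.838400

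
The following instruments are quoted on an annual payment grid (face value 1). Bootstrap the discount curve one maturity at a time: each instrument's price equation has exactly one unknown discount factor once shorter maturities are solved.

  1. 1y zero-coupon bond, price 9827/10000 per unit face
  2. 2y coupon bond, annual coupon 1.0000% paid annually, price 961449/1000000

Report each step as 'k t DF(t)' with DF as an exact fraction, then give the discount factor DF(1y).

1 1 9827/10000
2 2 4711/5000
DF(1y) = 9827/10000 ≈ 0.982700

step 1 [1y] zero: DF = P = 9827/10000 ≈ 0.982700
step 2 [2y] bond c/1=1/100: DF=(961449/1000000 − 1/100·(0.982700))/(1+1/100) = 4711/5000 ≈ 0.942200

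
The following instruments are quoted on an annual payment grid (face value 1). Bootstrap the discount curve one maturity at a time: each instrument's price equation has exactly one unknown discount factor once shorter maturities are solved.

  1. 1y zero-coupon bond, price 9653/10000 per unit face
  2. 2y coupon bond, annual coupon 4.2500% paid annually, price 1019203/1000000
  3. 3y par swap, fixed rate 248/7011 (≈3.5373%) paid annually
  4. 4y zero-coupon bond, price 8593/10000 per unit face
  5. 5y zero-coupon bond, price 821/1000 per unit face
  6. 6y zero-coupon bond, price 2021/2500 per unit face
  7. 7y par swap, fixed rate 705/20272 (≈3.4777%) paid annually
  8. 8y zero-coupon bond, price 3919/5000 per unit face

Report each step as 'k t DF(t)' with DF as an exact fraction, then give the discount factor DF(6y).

1 1 9653/10000
2 2 9383/10000
3 3 563/625
4 4 8593/10000
5 5 821/1000
6 6 2021/2500
7 7 1577/2000
8 8 3919/5000
DF(6y) = 2021/2500 ≈ 0.808400

step 1 [1y] zero: DF = P = 9653/10000 ≈ 0.965300
step 2 [2y] bond c/1=17/400: DF=(1019203/1000000 − 17/400·(0.965300))/(1+17/400) = 9383/10000 ≈ 0.938300
step 3 [3y] swap r/1=248/7011: DF=(1 − 248/7011·(0.965300+0.938300))/(1+248/7011) = 563/625 ≈ 0.900800
step 4 [4y] zero: DF = P = 8593/10000 ≈ 0.859300
step 5 [5y] zero: DF = P = 821/1000 ≈ 0.821000
step 6 [6y] zero: DF = P = 2021/2500 ≈ 0.808400
step 7 [7y] swap r/1=705/20272: DF=(1 − 705/20272·(0.965300+0.938300+0.900800+0.859300+0.821000+0.808400))/(1+705/20272) = 1577/2000 ≈ 0.788500
step 8 [8y] zero: DF = P = 3919/5000 ≈ 0.783800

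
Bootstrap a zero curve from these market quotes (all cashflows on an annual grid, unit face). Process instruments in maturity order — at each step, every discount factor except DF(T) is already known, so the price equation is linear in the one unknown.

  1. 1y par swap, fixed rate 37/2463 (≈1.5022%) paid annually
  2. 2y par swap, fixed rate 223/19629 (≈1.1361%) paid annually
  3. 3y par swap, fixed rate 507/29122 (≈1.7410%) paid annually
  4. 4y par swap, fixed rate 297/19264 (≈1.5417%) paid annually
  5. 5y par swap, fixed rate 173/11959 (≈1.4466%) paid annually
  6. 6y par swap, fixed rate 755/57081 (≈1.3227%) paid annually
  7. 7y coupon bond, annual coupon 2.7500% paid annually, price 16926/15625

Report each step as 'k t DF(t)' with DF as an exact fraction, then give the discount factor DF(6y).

1 1 2463/2500
2 2 9777/10000
3 3 9493/10000
4 4 4703/5000
5 5 2327/2500
6 6 1849/2000
7 7 1803/2000
DF(6y) = 1849/2000 ≈ 0.924500

step 1 [1y] swap r/1=37/2463: DF=(1 − 37/2463·(0))/(1+37/2463) = 2463/2500 ≈ 0.985200
step 2 [2y] swap r/1=223/19629: DF=(1 − 223/19629·(0.985200))/(1+223/19629) = 9777/10000 ≈ 0.977700
step 3 [3y] swap r/1=507/29122: DF=(1 − 507/29122·(0.985200+0.977700))/(1+507/29122) = 9493/10000 ≈ 0.949300
step 4 [4y] swap r/1=297/19264: DF=(1 − 297/19264·(0.985200+0.977700+0.949300))/(1+297/19264) = 4703/5000 ≈ 0.940600
step 5 [5y] swap r/1=173/11959: DF=(1 − 173/11959·(0.985200+0.977700+0.949300+0.940600))/(1+173/11959) = 2327/2500 ≈ 0.930800
step 6 [6y] swap r/1=755/57081: DF=(1 − 755/57081·(0.985200+0.977700+0.949300+0.940600+0.930800))/(1+755/57081) = 1849/2000 ≈ 0.924500
step 7 [7y] bond c/1=11/400: DF=(16926/15625 − 11/400·(0.985200+0.977700+0.949300+0.940600+0.930800+0.924500))/(1+11/400) = 1803/2000 ≈ 0.901500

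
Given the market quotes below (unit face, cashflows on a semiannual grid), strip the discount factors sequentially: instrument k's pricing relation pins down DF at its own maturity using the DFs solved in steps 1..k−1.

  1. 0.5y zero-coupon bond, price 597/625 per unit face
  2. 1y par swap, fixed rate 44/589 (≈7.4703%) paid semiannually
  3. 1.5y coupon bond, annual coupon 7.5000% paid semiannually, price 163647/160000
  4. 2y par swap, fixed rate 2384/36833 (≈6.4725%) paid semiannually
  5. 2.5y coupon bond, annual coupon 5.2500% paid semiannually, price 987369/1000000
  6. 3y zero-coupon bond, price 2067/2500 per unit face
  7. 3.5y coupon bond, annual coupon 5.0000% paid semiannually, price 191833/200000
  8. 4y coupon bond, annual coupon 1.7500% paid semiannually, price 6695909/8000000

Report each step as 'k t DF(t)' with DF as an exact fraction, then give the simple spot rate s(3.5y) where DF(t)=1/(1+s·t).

step 1 [0.5y] zero: DF = P = 597/625 ≈ 0.955200
step 2 [1y] swap r/2=22/589: DF=(1 − 22/589·(0.955200))/(1+22/589) = 581/625 ≈ 0.929600
step 3 [1.5y] bond c/2=3/80: DF=(163647/160000 − 3/80·(0.955200+0.929600))/(1+3/80) = 9177/10000 ≈ 0.917700
step 4 [2y] swap r/2=1192/36833: DF=(1 − 1192/36833·(0.955200+0.929600+0.917700))/(1+1192/36833) = 1101/1250 ≈ 0.880800
step 5 [2.5y] bond c/2=21/800: DF=(987369/1000000 − 21/800·(0.955200+0.929600+0.917700+0.880800))/(1+21/800) = 8679/10000 ≈ 0.867900
step 6 [3y] zero: DF = P = 2067/2500 ≈ 0.826800
step 7 [3.5y] bond c/2=1/40: DF=(191833/200000 − 1/40·(0.955200+0.929600+0.917700+0.880800+0.867900+0.826800))/(1+1/40) = 4023/5000 ≈ 0.804600
step 8 [4y] bond c/2=7/800: DF=(6695909/8000000 − 7/800·(0.955200+0.929600+0.917700+0.880800+0.867900+0.826800+0.804600))/(1+7/800) = 7761/10000 ≈ 0.776100

1 1/2 597/625
2 1 581/625
3 3/2 9177/10000
4 2 1101/1250
5 5/2 8679/10000
6 3 2067/2500
7 7/2 4023/5000
8 4 7761/10000
s(3.5y) = (1/(4023/5000) − 1)/(7/2) = 1954/28161 ≈ 6.9387%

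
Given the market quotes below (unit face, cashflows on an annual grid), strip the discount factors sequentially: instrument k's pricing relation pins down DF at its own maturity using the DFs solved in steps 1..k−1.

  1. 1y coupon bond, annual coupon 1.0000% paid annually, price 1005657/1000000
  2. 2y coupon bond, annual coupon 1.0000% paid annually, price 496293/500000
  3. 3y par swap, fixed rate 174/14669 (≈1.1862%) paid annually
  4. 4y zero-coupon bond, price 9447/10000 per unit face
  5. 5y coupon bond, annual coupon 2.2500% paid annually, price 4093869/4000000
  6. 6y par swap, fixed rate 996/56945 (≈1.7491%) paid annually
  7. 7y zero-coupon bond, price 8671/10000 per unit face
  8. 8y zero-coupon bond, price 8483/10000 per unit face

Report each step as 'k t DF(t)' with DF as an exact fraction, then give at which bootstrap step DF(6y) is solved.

1 1 9957/10000
2 2 9729/10000
3 3 2413/2500
4 4 9447/10000
5 5 2289/2500
6 6 2251/2500
7 7 8671/10000
8 8 8483/10000
DF(6y) is solved at step 6

step 1 [1y] bond c/1=1/100: DF=(1005657/1000000 − 1/100·(0))/(1+1/100) = 9957/10000 ≈ 0.995700
step 2 [2y] bond c/1=1/100: DF=(496293/500000 − 1/100·(0.995700))/(1+1/100) = 9729/10000 ≈ 0.972900
step 3 [3y] swap r/1=174/14669: DF=(1 − 174/14669·(0.995700+0.972900))/(1+174/14669) = 2413/2500 ≈ 0.965200
step 4 [4y] zero: DF = P = 9447/10000 ≈ 0.944700
step 5 [5y] bond c/1=9/400: DF=(4093869/4000000 − 9/400·(0.995700+0.972900+0.965200+0.944700))/(1+9/400) = 2289/2500 ≈ 0.915600
step 6 [6y] swap r/1=996/56945: DF=(1 − 996/56945·(0.995700+0.972900+0.965200+0.944700+0.915600))/(1+996/56945) = 2251/2500 ≈ 0.900400
step 7 [7y] zero: DF = P = 8671/10000 ≈ 0.867100
step 8 [8y] zero: DF = P = 8483/10000 ≈ 0.848300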